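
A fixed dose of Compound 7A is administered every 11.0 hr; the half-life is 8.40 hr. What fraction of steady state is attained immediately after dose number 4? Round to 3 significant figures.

k = ln 2 / 8.40 = 0.08252 hr⁻¹
f_n = 1 − e^(−nkτ) = 1 − e^(−4 × 0.08252 × 11.0) = 1 − e^(−3.631) = 1 − 0.02650 ≈ 0.974

0.974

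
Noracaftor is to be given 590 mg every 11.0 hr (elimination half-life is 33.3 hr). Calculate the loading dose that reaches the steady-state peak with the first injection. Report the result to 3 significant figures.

k = ln 2 / 33.3 = 0.02082 hr⁻¹
Accumulation ratio R = 1 / (1 − e^(−kτ)) = 1 / (1 − e^(−0.02082×11.0)) = 1 / (1 − 0.7954) = 4.886
Loading dose = maintenance dose × R = 590 × 4.886 ≈ 2880 mg

2880 mg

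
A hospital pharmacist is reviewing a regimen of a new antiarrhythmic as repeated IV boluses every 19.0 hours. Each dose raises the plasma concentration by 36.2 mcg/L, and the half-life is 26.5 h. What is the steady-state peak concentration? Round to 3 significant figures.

92.4 mcg/L

k = ln 2 / 26.5 = 0.02616 h⁻¹
Fraction remaining after one interval: e^(−kτ) = e^(−0.02616 × 19.0) = 0.6084
R = 1 / (1 − 0.6084) = 2.553
Css,max = 36.2 × 2.553 ≈ 92.4 mcg/L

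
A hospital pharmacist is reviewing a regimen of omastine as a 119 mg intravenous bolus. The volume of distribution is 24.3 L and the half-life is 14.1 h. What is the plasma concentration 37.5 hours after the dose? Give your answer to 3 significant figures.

C₀ = dose / V = 119 / 24.3 = 4.897 mg/L
k = ln 2 / 14.1 = 0.04916 h⁻¹
C(t) = C₀ e^(−kt) = 4.897 × e^(−0.04916 × 37.5) = 4.897 × e^(−1.843) = 4.897 × 0.1583 ≈ 0.775 mg/L

0.775 mg/L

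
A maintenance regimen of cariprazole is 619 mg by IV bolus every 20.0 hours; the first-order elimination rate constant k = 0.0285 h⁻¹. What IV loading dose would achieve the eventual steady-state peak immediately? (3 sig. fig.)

Accumulation ratio R = 1 / (1 − e^(−kτ)) = 1 / (1 − e^(−0.02850×20.0)) = 1 / (1 − 0.5655) = 2.302
Loading dose = maintenance dose × R = 619 × 2.302 ≈ 1420 mg

1420 mg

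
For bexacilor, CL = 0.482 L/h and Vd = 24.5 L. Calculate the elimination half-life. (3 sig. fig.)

35.2 hours

k = CL / V = 0.482 / 24.5 = 0.01967 h⁻¹
t½ = ln 2 / k = ln 2 / 0.01967 ≈ 35.2 hours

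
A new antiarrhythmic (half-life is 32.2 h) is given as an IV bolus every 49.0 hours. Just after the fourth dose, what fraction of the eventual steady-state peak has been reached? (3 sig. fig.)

k = ln 2 / 32.2 = 0.02153 h⁻¹
f_n = 1 − e^(−nkτ) = 1 − e^(−4 × 0.02153 × 49.0) = 1 − e^(−4.219) = 1 − 0.01471 ≈ 0.985

0.985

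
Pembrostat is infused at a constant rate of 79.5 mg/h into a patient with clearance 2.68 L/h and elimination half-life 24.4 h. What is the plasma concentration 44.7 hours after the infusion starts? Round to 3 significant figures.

21.3 µg/mL

Css = rate / CL = 79.5 / 2.68 = 29.66 µg/mL
k = ln 2 / 24.4 = 0.02841 h⁻¹
C(t) = Css (1 − e^(−kt)) = 29.66 × (1 − e^(−1.270)) = 29.66 × 0.7191 ≈ 21.3 µg/mL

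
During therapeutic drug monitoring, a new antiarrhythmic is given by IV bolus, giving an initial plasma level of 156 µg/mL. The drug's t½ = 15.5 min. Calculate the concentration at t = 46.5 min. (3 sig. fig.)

k = ln 2 / 15.5 = 0.04472 min⁻¹
46.5 min is 3.000 half-lives, so C = 156 × (1/2)^3.000 = 156 × 0.1250 ≈ 19.5 µg/mL

19.5 µg/mL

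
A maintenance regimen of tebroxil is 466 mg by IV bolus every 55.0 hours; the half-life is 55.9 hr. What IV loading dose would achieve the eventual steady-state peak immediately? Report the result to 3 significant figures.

k = ln 2 / 55.9 = 0.01240 hr⁻¹
Accumulation ratio R = 1 / (1 − e^(−kτ)) = 1 / (1 − e^(−0.01240×55.0)) = 1 / (1 − 0.5056) = 2.023
Loading dose = maintenance dose × R = 466 × 2.023 ≈ 943 mg

943 mg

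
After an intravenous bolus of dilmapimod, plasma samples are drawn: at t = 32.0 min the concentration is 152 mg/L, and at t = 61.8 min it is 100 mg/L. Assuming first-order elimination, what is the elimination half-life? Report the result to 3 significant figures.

49.3 minutes

k = ln(C₁/C₂) / (t₂ − t₁) = ln(152/100) / (61.8 − 32.0)
  = 0.4187 / 29.80 = 0.01405 min⁻¹
t½ = ln 2 / k = ln 2 / 0.01405 ≈ 49.3 minutes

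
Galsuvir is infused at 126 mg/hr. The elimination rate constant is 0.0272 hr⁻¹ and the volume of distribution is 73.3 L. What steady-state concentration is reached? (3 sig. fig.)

CL = k · V = 0.0272 × 73.3 = 1.994 L/hr
Css = rate / CL = 126 / 1.994 ≈ 63.2 mg/L

63.2 mg/L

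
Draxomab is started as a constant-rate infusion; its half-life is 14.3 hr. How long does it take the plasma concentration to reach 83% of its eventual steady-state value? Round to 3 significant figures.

36.6 hours

k = ln 2 / 14.3 = 0.04847 hr⁻¹
f = 1 − e^(−kt)  ⇒  t = −ln(1 − f) / k
t = −ln(1 − 0.83) / 0.04847 = 1.772 / 0.04847 ≈ 36.6 hours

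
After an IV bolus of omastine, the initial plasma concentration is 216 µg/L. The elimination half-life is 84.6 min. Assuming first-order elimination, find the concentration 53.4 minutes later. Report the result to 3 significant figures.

k = ln 2 / 84.6 = 0.008193 min⁻¹
C(t) = C₀ e^(−kt) = 216 × e^(−0.008193 × 53.4) = 216 × e^(−0.4375) = 216 × 0.6456 ≈ 139 µg/L

139 µg/L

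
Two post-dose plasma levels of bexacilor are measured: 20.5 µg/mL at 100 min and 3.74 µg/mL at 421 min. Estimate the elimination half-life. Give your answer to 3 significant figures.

k = ln(C₁/C₂) / (t₂ − t₁) = ln(20.5/3.74) / (421 − 100)
  = 1.701 / 321.0 = 0.005300 min⁻¹
t½ = ln 2 / k = ln 2 / 0.005300 ≈ 131 minutes

131 minutes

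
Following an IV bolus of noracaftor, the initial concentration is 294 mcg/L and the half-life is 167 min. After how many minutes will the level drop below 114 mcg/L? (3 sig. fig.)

k = ln 2 / 167 = 0.004151 min⁻¹
C(t) = C₀ e^(−kt)  ⇒  t = ln(C₀/C) / k
t = ln(294/114) / 0.004151 = 0.9474 / 0.004151 ≈ 228 minutes

228 minutes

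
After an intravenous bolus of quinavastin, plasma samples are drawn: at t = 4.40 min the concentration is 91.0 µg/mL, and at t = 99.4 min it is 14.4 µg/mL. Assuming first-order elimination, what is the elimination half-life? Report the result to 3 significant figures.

k = ln(C₁/C₂) / (t₂ − t₁) = ln(91.0/14.4) / (99.4 − 4.40)
  = 1.844 / 95.00 = 0.01941 min⁻¹
t½ = ln 2 / k = ln 2 / 0.01941 ≈ 35.7 minutes

35.7 minutes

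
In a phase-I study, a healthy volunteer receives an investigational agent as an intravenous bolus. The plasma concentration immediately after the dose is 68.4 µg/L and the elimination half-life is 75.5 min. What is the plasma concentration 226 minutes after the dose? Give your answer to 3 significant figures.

k = ln 2 / 75.5 = 0.009181 min⁻¹
226 min is 2.993 half-lives, so C = 68.4 × (1/2)^2.993 = 68.4 × 0.1256 ≈ 8.59 µg/L

8.59 µg/L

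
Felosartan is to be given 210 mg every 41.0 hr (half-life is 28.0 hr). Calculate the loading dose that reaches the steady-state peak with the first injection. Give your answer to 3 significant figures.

k = ln 2 / 28.0 = 0.02476 hr⁻¹
Accumulation ratio R = 1 / (1 − e^(−kτ)) = 1 / (1 − e^(−0.02476×41.0)) = 1 / (1 − 0.3624) = 1.568
Loading dose = maintenance dose × R = 210 × 1.568 ≈ 329 mg

329 mg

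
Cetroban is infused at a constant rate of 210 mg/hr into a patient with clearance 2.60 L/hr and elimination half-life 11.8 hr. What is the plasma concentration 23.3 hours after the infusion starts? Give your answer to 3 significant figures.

Css = rate / CL = 210 / 2.60 = 80.77 µg/mL
k = ln 2 / 11.8 = 0.05874 hr⁻¹
C(t) = Css (1 − e^(−kt)) = 80.77 × (1 − e^(−1.369)) = 80.77 × 0.7456 ≈ 60.2 µg/mL

60.2 µg/mL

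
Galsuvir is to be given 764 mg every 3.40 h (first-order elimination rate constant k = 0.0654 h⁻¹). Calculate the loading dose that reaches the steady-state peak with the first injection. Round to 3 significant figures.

3830 mg

Accumulation ratio R = 1 / (1 − e^(−kτ)) = 1 / (1 − e^(−0.06540×3.40)) = 1 / (1 − 0.8006) = 5.016
Loading dose = maintenance dose × R = 764 × 5.016 ≈ 3830 mg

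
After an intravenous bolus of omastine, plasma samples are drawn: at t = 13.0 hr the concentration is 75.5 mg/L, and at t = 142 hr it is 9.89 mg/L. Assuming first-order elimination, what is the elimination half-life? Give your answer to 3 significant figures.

k = ln(C₁/C₂) / (t₂ − t₁) = ln(75.5/9.89) / (142 − 13.0)
  = 2.033 / 129.0 = 0.01576 hr⁻¹
t½ = ln 2 / k = ln 2 / 0.01576 ≈ 44.0 hours

44.0 hours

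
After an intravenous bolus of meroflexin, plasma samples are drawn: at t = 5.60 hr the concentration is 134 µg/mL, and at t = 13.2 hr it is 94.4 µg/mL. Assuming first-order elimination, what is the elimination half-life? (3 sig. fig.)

15.0 hours

k = ln(C₁/C₂) / (t₂ − t₁) = ln(134/94.4) / (13.2 − 5.60)
  = 0.3503 / 7.600 = 0.04609 hr⁻¹
t½ = ln 2 / k = ln 2 / 0.04609 ≈ 15.0 hours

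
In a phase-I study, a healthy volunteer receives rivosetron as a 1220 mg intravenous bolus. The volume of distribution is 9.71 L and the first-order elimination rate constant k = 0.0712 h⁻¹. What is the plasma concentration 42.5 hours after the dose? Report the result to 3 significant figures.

6.09 mg/L

C₀ = dose / V = 1220 / 9.71 = 125.6 mg/L
C(t) = C₀ e^(−kt) = 125.6 × e^(−0.07120 × 42.5) = 125.6 × e^(−3.026) = 125.6 × 0.04851 ≈ 6.09 mg/L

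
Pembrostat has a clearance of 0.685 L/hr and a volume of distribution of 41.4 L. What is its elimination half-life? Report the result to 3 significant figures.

41.9 hours

k = CL / V = 0.685 / 41.4 = 0.01655 hr⁻¹
t½ = ln 2 / k = ln 2 / 0.01655 ≈ 41.9 hours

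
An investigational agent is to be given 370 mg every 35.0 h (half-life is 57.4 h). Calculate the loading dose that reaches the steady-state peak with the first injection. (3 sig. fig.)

1070 mg

k = ln 2 / 57.4 = 0.01208 h⁻¹
Accumulation ratio R = 1 / (1 − e^(−kτ)) = 1 / (1 − e^(−0.01208×35.0)) = 1 / (1 − 0.6553) = 2.901
Loading dose = maintenance dose × R = 370 × 2.901 ≈ 1070 mg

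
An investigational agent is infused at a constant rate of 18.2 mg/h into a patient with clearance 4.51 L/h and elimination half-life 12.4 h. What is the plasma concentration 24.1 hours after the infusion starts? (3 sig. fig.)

Css = rate / CL = 18.2 / 4.51 = 4.035 mg/L
k = ln 2 / 12.4 = 0.05590 h⁻¹
C(t) = Css (1 − e^(−kt)) = 4.035 × (1 − e^(−1.347)) = 4.035 × 0.7400 ≈ 2.99 mg/L

2.99 mg/L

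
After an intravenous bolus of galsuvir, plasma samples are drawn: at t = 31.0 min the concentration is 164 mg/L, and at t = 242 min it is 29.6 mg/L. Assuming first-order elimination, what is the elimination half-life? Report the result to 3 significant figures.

85.4 minutes

k = ln(C₁/C₂) / (t₂ − t₁) = ln(164/29.6) / (242 − 31.0)
  = 1.712 / 211.0 = 0.008114 min⁻¹
t½ = ln 2 / k = ln 2 / 0.008114 ≈ 85.4 minutes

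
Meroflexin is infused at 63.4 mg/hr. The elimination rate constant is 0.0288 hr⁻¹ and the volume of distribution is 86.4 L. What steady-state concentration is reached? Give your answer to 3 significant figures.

25.5 µg/mL

CL = k · V = 0.0288 × 86.4 = 2.488 L/hr
Css = rate / CL = 63.4 / 2.488 ≈ 25.5 µg/mL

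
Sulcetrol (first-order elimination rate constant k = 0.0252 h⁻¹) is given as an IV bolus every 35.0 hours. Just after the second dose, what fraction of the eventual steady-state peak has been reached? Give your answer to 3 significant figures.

0.829

f_n = 1 − e^(−nkτ) = 1 − e^(−2 × 0.02520 × 35.0) = 1 − e^(−1.764) = 1 − 0.1714 ≈ 0.829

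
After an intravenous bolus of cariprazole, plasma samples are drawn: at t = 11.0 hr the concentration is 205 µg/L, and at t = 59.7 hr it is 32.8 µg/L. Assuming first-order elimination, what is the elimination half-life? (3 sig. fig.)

18.4 hours

k = ln(C₁/C₂) / (t₂ − t₁) = ln(205/32.8) / (59.7 − 11.0)
  = 1.833 / 48.70 = 0.03763 hr⁻¹
t½ = ln 2 / k = ln 2 / 0.03763 ≈ 18.4 hours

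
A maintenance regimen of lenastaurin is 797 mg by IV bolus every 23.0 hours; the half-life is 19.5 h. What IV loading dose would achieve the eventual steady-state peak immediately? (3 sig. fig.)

k = ln 2 / 19.5 = 0.03555 h⁻¹
Accumulation ratio R = 1 / (1 − e^(−kτ)) = 1 / (1 − e^(−0.03555×23.0)) = 1 / (1 − 0.4415) = 1.791
Loading dose = maintenance dose × R = 797 × 1.791 ≈ 1430 mg

1430 mg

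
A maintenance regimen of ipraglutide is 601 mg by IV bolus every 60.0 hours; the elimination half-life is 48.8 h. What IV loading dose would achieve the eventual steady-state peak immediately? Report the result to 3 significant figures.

1050 mg

k = ln 2 / 48.8 = 0.01420 h⁻¹
Accumulation ratio R = 1 / (1 − e^(−kτ)) = 1 / (1 − e^(−0.01420×60.0)) = 1 / (1 − 0.4265) = 1.744
Loading dose = maintenance dose × R = 601 × 1.744 ≈ 1050 mg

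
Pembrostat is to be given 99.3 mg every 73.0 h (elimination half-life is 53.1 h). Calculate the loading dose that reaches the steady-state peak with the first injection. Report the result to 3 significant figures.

k = ln 2 / 53.1 = 0.01305 h⁻¹
Accumulation ratio R = 1 / (1 − e^(−kτ)) = 1 / (1 − e^(−0.01305×73.0)) = 1 / (1 − 0.3856) = 1.628
Loading dose = maintenance dose × R = 99.3 × 1.628 ≈ 162 mg

162 mg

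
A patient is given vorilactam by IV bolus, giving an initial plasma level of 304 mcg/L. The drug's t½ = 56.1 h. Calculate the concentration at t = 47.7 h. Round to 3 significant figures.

k = ln 2 / 56.1 = 0.01236 h⁻¹
47.7 h is 0.8503 half-lives, so C = 304 × (1/2)^0.8503 = 304 × 0.5547 ≈ 169 mcg/L

169 mcg/L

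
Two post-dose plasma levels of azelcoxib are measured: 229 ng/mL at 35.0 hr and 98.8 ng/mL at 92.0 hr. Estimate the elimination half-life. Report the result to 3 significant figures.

k = ln(C₁/C₂) / (t₂ − t₁) = ln(229/98.8) / (92.0 − 35.0)
  = 0.8406 / 57.00 = 0.01475 hr⁻¹
t½ = ln 2 / k = ln 2 / 0.01475 ≈ 47.0 hours

47.0 hours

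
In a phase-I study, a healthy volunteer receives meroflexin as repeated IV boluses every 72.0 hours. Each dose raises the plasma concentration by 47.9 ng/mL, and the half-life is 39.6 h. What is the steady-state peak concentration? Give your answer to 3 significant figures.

k = ln 2 / 39.6 = 0.01750 h⁻¹
Fraction remaining after one interval: e^(−kτ) = e^(−0.01750 × 72.0) = 0.2836
R = 1 / (1 − 0.2836) = 1.396
Css,max = 47.9 × 1.396 ≈ 66.9 ng/mL

66.9 ng/mL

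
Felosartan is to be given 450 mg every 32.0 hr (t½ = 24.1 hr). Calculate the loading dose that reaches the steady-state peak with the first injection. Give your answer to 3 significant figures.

748 mg

k = ln 2 / 24.1 = 0.02876 hr⁻¹
Accumulation ratio R = 1 / (1 − e^(−kτ)) = 1 / (1 − e^(−0.02876×32.0)) = 1 / (1 − 0.3984) = 1.662
Loading dose = maintenance dose × R = 450 × 1.662 ≈ 748 mg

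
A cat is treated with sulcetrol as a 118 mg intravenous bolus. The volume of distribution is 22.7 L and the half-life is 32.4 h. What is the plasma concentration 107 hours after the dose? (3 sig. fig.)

0.527 mg/L

C₀ = dose / V = 118 / 22.7 = 5.198 mg/L
k = ln 2 / 32.4 = 0.02139 h⁻¹
C(t) = C₀ e^(−kt) = 5.198 × e^(−0.02139 × 107) = 5.198 × e^(−2.289) = 5.198 × 0.1014 ≈ 0.527 mg/L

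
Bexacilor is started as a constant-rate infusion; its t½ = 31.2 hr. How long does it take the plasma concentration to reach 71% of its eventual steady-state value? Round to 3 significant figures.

55.7 hours

k = ln 2 / 31.2 = 0.02222 hr⁻¹
f = 1 − e^(−kt)  ⇒  t = −ln(1 − f) / k
t = −ln(1 − 0.71) / 0.02222 = 1.238 / 0.02222 ≈ 55.7 hours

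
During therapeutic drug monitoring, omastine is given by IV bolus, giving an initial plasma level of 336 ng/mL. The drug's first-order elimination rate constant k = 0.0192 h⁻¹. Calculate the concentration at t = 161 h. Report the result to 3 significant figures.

C(t) = C₀ e^(−kt) = 336 × e^(−0.01920 × 161) = 336 × e^(−3.091) = 336 × 0.04545 ≈ 15.3 ng/mL

15.3 ng/mL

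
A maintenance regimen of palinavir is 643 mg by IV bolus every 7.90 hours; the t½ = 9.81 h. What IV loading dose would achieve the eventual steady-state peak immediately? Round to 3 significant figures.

k = ln 2 / 9.81 = 0.07066 h⁻¹
Accumulation ratio R = 1 / (1 − e^(−kτ)) = 1 / (1 − e^(−0.07066×7.90)) = 1 / (1 − 0.5722) = 2.338
Loading dose = maintenance dose × R = 643 × 2.338 ≈ 1500 mg

1500 mg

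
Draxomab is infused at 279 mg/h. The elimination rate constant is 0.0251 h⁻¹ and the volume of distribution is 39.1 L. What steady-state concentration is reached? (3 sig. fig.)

284 µg/mL

CL = k · V = 0.0251 × 39.1 = 0.9814 L/h
Css = rate / CL = 279 / 0.9814 ≈ 284 µg/mL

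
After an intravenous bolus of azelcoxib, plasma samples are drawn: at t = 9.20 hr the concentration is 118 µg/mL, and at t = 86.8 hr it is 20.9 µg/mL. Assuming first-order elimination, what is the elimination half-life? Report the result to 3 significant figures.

k = ln(C₁/C₂) / (t₂ − t₁) = ln(118/20.9) / (86.8 − 9.20)
  = 1.731 / 77.60 = 0.02231 hr⁻¹
t½ = ln 2 / k = ln 2 / 0.02231 ≈ 31.1 hours

31.1 hours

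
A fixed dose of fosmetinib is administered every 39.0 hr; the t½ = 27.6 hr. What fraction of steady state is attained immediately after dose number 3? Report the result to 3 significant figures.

k = ln 2 / 27.6 = 0.02511 hr⁻¹
f_n = 1 − e^(−nkτ) = 1 − e^(−3 × 0.02511 × 39.0) = 1 − e^(−2.938) = 1 − 0.05295 ≈ 0.947

0.947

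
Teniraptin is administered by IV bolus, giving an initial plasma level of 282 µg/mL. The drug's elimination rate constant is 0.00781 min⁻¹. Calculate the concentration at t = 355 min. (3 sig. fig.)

17.6 µg/mL

C(t) = C₀ e^(−kt) = 282 × e^(−0.007810 × 355) = 282 × e^(−2.773) = 282 × 0.06250 ≈ 17.6 µg/mL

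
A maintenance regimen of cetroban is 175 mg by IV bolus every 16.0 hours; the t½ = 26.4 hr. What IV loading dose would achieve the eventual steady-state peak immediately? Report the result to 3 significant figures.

510 mg

k = ln 2 / 26.4 = 0.02626 hr⁻¹
Accumulation ratio R = 1 / (1 − e^(−kτ)) = 1 / (1 − e^(−0.02626×16.0)) = 1 / (1 − 0.6570) = 2.915
Loading dose = maintenance dose × R = 175 × 2.915 ≈ 510 mg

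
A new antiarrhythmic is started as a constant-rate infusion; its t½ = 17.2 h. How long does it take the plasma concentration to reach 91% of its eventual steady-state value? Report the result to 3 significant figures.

59.8 hours

k = ln 2 / 17.2 = 0.04030 h⁻¹
f = 1 − e^(−kt)  ⇒  t = −ln(1 − f) / k
t = −ln(1 − 0.91) / 0.04030 = 2.408 / 0.04030 ≈ 59.8 hours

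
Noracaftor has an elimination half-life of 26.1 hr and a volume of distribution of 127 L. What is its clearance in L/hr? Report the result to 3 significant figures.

3.37 L/hr

k = ln 2 / t½ = ln 2 / 26.1 = 0.02656 hr⁻¹
CL = k · V = 0.02656 × 127 ≈ 3.37 L/hr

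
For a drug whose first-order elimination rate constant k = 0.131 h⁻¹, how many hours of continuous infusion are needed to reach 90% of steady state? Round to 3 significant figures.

17.6 hours

f = 1 − e^(−kt)  ⇒  t = −ln(1 − f) / k
t = −ln(1 − 0.9) / 0.1310 = 2.303 / 0.1310 ≈ 17.6 hours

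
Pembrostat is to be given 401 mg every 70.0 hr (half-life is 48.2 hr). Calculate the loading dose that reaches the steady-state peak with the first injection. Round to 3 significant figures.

632 mg

k = ln 2 / 48.2 = 0.01438 hr⁻¹
Accumulation ratio R = 1 / (1 − e^(−kτ)) = 1 / (1 − e^(−0.01438×70.0)) = 1 / (1 − 0.3654) = 1.576
Loading dose = maintenance dose × R = 401 × 1.576 ≈ 632 mg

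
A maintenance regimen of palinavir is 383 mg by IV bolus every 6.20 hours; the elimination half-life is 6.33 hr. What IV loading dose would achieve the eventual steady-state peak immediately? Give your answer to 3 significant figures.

k = ln 2 / 6.33 = 0.1095 hr⁻¹
Accumulation ratio R = 1 / (1 − e^(−kτ)) = 1 / (1 − e^(−0.1095×6.20)) = 1 / (1 − 0.5072) = 2.029
Loading dose = maintenance dose × R = 383 × 2.029 ≈ 777 mg

777 mg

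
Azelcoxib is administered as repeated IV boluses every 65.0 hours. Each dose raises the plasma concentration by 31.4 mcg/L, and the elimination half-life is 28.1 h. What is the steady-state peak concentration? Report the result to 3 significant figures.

39.3 mcg/L

k = ln 2 / 28.1 = 0.02467 h⁻¹
Fraction remaining after one interval: e^(−kτ) = e^(−0.02467 × 65.0) = 0.2012
R = 1 / (1 − 0.2012) = 1.252
Css,max = 31.4 × 1.252 ≈ 39.3 mcg/L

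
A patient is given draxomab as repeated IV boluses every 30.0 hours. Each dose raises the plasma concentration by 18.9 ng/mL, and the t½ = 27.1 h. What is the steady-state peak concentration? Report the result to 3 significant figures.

k = ln 2 / 27.1 = 0.02558 h⁻¹
Fraction remaining after one interval: e^(−kτ) = e^(−0.02558 × 30.0) = 0.4643
R = 1 / (1 − 0.4643) = 1.867
Css,max = 18.9 × 1.867 ≈ 35.3 ng/mL

35.3 ng/mL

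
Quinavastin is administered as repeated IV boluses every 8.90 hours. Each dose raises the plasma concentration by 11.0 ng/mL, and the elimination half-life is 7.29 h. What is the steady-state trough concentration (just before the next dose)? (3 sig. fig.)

8.27 ng/mL

k = ln 2 / 7.29 = 0.09508 h⁻¹
Fraction remaining after one interval: e^(−kτ) = e^(−0.09508 × 8.90) = 0.4290
R = 1 / (1 − 0.4290) = 1.751
Css,max = 11.0 × 1.751 = 19.27 ng/mL
Css,min = Css,max × e^(−kτ) = 19.27 × 0.4290 ≈ 8.27 ng/mL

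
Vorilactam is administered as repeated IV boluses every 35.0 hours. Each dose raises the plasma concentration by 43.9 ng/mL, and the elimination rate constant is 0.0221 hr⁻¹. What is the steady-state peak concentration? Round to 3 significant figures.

Fraction remaining after one interval: e^(−kτ) = e^(−0.02210 × 35.0) = 0.4614
R = 1 / (1 − 0.4614) = 1.857
Css,max = 43.9 × 1.857 ≈ 81.5 ng/mL

81.5 ng/mL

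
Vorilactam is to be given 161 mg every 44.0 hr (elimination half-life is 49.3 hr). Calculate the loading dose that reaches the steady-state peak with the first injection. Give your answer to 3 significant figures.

349 mg

k = ln 2 / 49.3 = 0.01406 hr⁻¹
Accumulation ratio R = 1 / (1 − e^(−kτ)) = 1 / (1 − e^(−0.01406×44.0)) = 1 / (1 − 0.5387) = 2.168
Loading dose = maintenance dose × R = 161 × 2.168 ≈ 349 mg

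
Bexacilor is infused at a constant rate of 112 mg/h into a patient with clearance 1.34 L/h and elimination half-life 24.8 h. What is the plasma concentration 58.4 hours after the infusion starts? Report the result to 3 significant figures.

67.2 mg/L

Css = rate / CL = 112 / 1.34 = 83.58 mg/L
k = ln 2 / 24.8 = 0.02795 h⁻¹
C(t) = Css (1 − e^(−kt)) = 83.58 × (1 − e^(−1.632)) = 83.58 × 0.8045 ≈ 67.2 mg/L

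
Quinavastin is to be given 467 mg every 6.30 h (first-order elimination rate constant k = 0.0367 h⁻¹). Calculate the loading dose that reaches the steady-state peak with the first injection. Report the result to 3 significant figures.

2260 mg

Accumulation ratio R = 1 / (1 − e^(−kτ)) = 1 / (1 − e^(−0.03670×6.30)) = 1 / (1 − 0.7936) = 4.844
Loading dose = maintenance dose × R = 467 × 4.844 ≈ 2260 mg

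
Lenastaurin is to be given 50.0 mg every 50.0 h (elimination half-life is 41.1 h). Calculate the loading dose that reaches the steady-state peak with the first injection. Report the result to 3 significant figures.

k = ln 2 / 41.1 = 0.01686 h⁻¹
Accumulation ratio R = 1 / (1 − e^(−kτ)) = 1 / (1 − e^(−0.01686×50.0)) = 1 / (1 − 0.4303) = 1.755
Loading dose = maintenance dose × R = 50.0 × 1.755 ≈ 87.8 mg

87.8 mg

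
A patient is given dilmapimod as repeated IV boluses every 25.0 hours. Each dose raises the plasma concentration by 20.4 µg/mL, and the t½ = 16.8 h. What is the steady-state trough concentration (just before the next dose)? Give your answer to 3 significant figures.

11.3 µg/mL

k = ln 2 / 16.8 = 0.04126 h⁻¹
Fraction remaining after one interval: e^(−kτ) = e^(−0.04126 × 25.0) = 0.3565
R = 1 / (1 − 0.3565) = 1.554
Css,max = 20.4 × 1.554 = 31.70 µg/mL
Css,min = Css,max × e^(−kτ) = 31.70 × 0.3565 ≈ 11.3 µg/mL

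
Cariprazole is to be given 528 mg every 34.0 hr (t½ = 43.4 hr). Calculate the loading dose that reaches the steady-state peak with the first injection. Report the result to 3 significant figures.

k = ln 2 / 43.4 = 0.01597 hr⁻¹
Accumulation ratio R = 1 / (1 − e^(−kτ)) = 1 / (1 − e^(−0.01597×34.0)) = 1 / (1 − 0.5810) = 2.387
Loading dose = maintenance dose × R = 528 × 2.387 ≈ 1260 mg

1260 mg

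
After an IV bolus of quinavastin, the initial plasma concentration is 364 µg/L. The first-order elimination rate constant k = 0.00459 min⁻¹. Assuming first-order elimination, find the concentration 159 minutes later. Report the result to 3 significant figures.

C(t) = C₀ e^(−kt) = 364 × e^(−0.004590 × 159) = 364 × e^(−0.7298) = 364 × 0.4820 ≈ 175 µg/L

175 µg/L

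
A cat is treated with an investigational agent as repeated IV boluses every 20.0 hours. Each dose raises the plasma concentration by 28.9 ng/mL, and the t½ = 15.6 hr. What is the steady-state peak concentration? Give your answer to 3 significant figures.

49.1 ng/mL

k = ln 2 / 15.6 = 0.04443 hr⁻¹
Fraction remaining after one interval: e^(−kτ) = e^(−0.04443 × 20.0) = 0.4112
R = 1 / (1 − 0.4112) = 1.698
Css,max = 28.9 × 1.698 ≈ 49.1 ng/mL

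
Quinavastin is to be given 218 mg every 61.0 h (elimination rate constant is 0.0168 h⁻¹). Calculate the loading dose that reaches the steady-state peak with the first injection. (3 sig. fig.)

340 mg

Accumulation ratio R = 1 / (1 − e^(−kτ)) = 1 / (1 − e^(−0.01680×61.0)) = 1 / (1 − 0.3589) = 1.560
Loading dose = maintenance dose × R = 218 × 1.560 ≈ 340 mg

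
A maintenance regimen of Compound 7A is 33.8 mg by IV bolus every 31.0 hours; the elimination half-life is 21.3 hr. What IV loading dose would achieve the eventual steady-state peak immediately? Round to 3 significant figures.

k = ln 2 / 21.3 = 0.03254 hr⁻¹
Accumulation ratio R = 1 / (1 − e^(−kτ)) = 1 / (1 − e^(−0.03254×31.0)) = 1 / (1 − 0.3647) = 1.574
Loading dose = maintenance dose × R = 33.8 × 1.574 ≈ 53.2 mg

53.2 mg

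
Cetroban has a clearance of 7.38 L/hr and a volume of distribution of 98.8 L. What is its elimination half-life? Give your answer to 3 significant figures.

9.28 hours

k = CL / V = 7.38 / 98.8 = 0.07470 hr⁻¹
t½ = ln 2 / k = ln 2 / 0.07470 ≈ 9.28 hours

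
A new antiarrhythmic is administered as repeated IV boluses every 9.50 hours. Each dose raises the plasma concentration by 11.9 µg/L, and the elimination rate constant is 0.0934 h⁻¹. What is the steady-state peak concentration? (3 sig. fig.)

Fraction remaining after one interval: e^(−kτ) = e^(−0.09340 × 9.50) = 0.4118
R = 1 / (1 − 0.4118) = 1.700
Css,max = 11.9 × 1.700 ≈ 20.2 µg/L

20.2 µg/L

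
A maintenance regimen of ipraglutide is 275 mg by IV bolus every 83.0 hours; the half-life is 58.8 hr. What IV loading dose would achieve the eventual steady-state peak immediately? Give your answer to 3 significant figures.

k = ln 2 / 58.8 = 0.01179 hr⁻¹
Accumulation ratio R = 1 / (1 − e^(−kτ)) = 1 / (1 − e^(−0.01179×83.0)) = 1 / (1 − 0.3759) = 1.602
Loading dose = maintenance dose × R = 275 × 1.602 ≈ 441 mg

441 mg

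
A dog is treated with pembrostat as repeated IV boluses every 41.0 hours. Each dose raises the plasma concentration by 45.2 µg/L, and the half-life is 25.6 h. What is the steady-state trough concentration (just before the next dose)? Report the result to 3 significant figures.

k = ln 2 / 25.6 = 0.02708 h⁻¹
Fraction remaining after one interval: e^(−kτ) = e^(−0.02708 × 41.0) = 0.3295
R = 1 / (1 − 0.3295) = 1.491
Css,max = 45.2 × 1.491 = 67.41 µg/L
Css,min = Css,max × e^(−kτ) = 67.41 × 0.3295 ≈ 22.2 µg/L

22.2 µg/L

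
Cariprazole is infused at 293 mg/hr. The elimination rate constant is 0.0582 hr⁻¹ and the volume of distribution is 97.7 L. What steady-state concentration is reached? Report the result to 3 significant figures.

51.5 µg/mL

CL = k · V = 0.0582 × 97.7 = 5.686 L/hr
Css = rate / CL = 293 / 5.686 ≈ 51.5 µg/mL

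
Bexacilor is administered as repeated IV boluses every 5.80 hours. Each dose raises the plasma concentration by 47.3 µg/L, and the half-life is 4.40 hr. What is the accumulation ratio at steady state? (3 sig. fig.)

1.67

k = ln 2 / 4.40 = 0.1575 hr⁻¹
Fraction remaining after one interval: e^(−kτ) = e^(−0.1575 × 5.80) = 0.4010
R = 1 / (1 − 0.4010) = 1 / 0.5990 ≈ 1.67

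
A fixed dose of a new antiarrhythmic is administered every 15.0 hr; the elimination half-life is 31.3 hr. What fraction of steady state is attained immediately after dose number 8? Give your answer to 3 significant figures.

0.930

k = ln 2 / 31.3 = 0.02215 hr⁻¹
f_n = 1 − e^(−nkτ) = 1 − e^(−8 × 0.02215 × 15.0) = 1 − e^(−2.657) = 1 − 0.07013 ≈ 0.930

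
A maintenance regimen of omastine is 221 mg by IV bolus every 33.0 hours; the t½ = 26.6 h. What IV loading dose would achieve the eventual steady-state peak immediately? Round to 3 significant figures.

383 mg

k = ln 2 / 26.6 = 0.02606 h⁻¹
Accumulation ratio R = 1 / (1 − e^(−kτ)) = 1 / (1 − e^(−0.02606×33.0)) = 1 / (1 − 0.4232) = 1.734
Loading dose = maintenance dose × R = 221 × 1.734 ≈ 383 mg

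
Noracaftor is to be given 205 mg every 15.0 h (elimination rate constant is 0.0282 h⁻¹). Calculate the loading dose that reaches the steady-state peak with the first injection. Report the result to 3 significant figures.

594 mg

Accumulation ratio R = 1 / (1 − e^(−kτ)) = 1 / (1 − e^(−0.02820×15.0)) = 1 / (1 − 0.6551) = 2.899
Loading dose = maintenance dose × R = 205 × 2.899 ≈ 594 mg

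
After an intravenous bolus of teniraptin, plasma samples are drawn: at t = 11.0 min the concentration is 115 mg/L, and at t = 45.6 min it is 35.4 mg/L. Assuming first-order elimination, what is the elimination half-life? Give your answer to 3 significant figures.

20.4 minutes

k = ln(C₁/C₂) / (t₂ − t₁) = ln(115/35.4) / (45.6 − 11.0)
  = 1.178 / 34.60 = 0.03405 min⁻¹
t½ = ln 2 / k = ln 2 / 0.03405 ≈ 20.4 minutes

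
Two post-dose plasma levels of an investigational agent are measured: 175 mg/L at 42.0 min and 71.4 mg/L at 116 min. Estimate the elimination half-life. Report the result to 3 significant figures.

57.2 minutes

k = ln(C₁/C₂) / (t₂ − t₁) = ln(175/71.4) / (116 − 42.0)
  = 0.8965 / 74.00 = 0.01211 min⁻¹
t½ = ln 2 / k = ln 2 / 0.01211 ≈ 57.2 minutes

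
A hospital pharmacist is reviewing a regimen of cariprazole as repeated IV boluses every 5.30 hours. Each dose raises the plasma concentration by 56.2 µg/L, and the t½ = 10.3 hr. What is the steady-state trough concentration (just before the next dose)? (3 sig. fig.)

131 µg/L

k = ln 2 / 10.3 = 0.06730 hr⁻¹
Fraction remaining after one interval: e^(−kτ) = e^(−0.06730 × 5.30) = 0.7000
R = 1 / (1 − 0.7000) = 3.333
Css,max = 56.2 × 3.333 = 187.3 µg/L
Css,min = Css,max × e^(−kτ) = 187.3 × 0.7000 ≈ 131 µg/L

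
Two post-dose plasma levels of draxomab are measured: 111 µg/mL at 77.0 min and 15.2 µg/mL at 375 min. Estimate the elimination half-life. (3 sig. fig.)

104 minutes

k = ln(C₁/C₂) / (t₂ − t₁) = ln(111/15.2) / (375 − 77.0)
  = 1.988 / 298.0 = 0.006672 min⁻¹
t½ = ln 2 / k = ln 2 / 0.006672 ≈ 104 minutes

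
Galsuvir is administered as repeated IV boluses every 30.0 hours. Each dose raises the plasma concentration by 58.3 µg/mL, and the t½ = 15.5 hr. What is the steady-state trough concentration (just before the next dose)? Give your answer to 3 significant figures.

20.6 µg/mL

k = ln 2 / 15.5 = 0.04472 hr⁻¹
Fraction remaining after one interval: e^(−kτ) = e^(−0.04472 × 30.0) = 0.2614
R = 1 / (1 − 0.2614) = 1.354
Css,max = 58.3 × 1.354 = 78.94 µg/mL
Css,min = Css,max × e^(−kτ) = 78.94 × 0.2614 ≈ 20.6 µg/mL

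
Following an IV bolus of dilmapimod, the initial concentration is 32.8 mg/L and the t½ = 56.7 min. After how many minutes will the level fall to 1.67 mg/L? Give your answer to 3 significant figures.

k = ln 2 / 56.7 = 0.01222 min⁻¹
C(t) = C₀ e^(−kt)  ⇒  t = ln(C₀/C) / k
t = ln(32.8/1.67) / 0.01222 = 2.978 / 0.01222 ≈ 244 minutes

244 minutes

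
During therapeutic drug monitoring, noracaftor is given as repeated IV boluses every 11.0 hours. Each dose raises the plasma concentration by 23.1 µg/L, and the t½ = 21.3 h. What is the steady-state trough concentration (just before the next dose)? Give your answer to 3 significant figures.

53.7 µg/L

k = ln 2 / 21.3 = 0.03254 h⁻¹
Fraction remaining after one interval: e^(−kτ) = e^(−0.03254 × 11.0) = 0.6991
R = 1 / (1 − 0.6991) = 3.323
Css,max = 23.1 × 3.323 = 76.77 µg/L
Css,min = Css,max × e^(−kτ) = 76.77 × 0.6991 ≈ 53.7 µg/L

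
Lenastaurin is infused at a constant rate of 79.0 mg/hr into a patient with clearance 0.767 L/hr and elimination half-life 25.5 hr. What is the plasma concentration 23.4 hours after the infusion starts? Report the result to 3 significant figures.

Css = rate / CL = 79.0 / 0.767 = 103.0 µg/mL
k = ln 2 / 25.5 = 0.02718 hr⁻¹
C(t) = Css (1 − e^(−kt)) = 103.0 × (1 − e^(−0.6361)) = 103.0 × 0.4706 ≈ 48.5 µg/mL

48.5 µg/mL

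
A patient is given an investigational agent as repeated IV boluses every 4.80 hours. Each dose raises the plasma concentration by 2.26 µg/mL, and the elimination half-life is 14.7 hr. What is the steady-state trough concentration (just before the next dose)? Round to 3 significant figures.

k = ln 2 / 14.7 = 0.04715 hr⁻¹
Fraction remaining after one interval: e^(−kτ) = e^(−0.04715 × 4.80) = 0.7975
R = 1 / (1 − 0.7975) = 4.937
Css,max = 2.26 × 4.937 = 11.16 µg/mL
Css,min = Css,max × e^(−kτ) = 11.16 × 0.7975 ≈ 8.90 µg/mL

8.90 µg/mL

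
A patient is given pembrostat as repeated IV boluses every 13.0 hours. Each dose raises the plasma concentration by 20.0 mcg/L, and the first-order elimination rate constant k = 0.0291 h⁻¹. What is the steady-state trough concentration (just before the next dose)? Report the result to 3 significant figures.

Fraction remaining after one interval: e^(−kτ) = e^(−0.02910 × 13.0) = 0.6850
R = 1 / (1 − 0.6850) = 3.175
Css,max = 20.0 × 3.175 = 63.50 mcg/L
Css,min = Css,max × e^(−kτ) = 63.50 × 0.6850 ≈ 43.5 mcg/L

43.5 mcg/L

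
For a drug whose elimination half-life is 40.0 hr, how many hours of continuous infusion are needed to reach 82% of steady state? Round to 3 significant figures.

99.0 hours

k = ln 2 / 40.0 = 0.01733 hr⁻¹
f = 1 − e^(−kt)  ⇒  t = −ln(1 − f) / k
t = −ln(1 − 0.82) / 0.01733 = 1.715 / 0.01733 ≈ 99.0 hours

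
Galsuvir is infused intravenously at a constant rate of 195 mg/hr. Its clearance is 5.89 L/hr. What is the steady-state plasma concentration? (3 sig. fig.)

Css = infusion rate / CL = 195 / 5.89 ≈ 33.1 µg/mL

33.1 µg/mL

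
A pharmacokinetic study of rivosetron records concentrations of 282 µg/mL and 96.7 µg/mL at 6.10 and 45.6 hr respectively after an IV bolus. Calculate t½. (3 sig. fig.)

25.6 hours

k = ln(C₁/C₂) / (t₂ − t₁) = ln(282/96.7) / (45.6 − 6.10)
  = 1.070 / 39.50 = 0.02710 hr⁻¹
t½ = ln 2 / k = ln 2 / 0.02710 ≈ 25.6 hours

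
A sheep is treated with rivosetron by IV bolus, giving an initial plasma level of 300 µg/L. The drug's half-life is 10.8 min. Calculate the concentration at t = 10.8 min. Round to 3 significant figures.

150 µg/L

k = ln 2 / 10.8 = 0.06418 min⁻¹
C(t) = C₀ e^(−kt) = 300 × e^(−0.06418 × 10.8) = 300 × e^(−0.6931) = 300 × 0.5000 ≈ 150 µg/L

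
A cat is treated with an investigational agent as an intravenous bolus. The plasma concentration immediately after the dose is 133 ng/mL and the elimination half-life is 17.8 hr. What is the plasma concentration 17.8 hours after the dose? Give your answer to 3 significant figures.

66.5 ng/mL

k = ln 2 / 17.8 = 0.03894 hr⁻¹
17.8 hr is 1.000 half-lives, so C = 133 × (1/2)^1.000 = 133 × 0.5000 ≈ 66.5 ng/mL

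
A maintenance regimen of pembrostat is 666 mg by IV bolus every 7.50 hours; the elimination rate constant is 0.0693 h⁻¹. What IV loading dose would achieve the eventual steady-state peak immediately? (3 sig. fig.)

1640 mg

Accumulation ratio R = 1 / (1 − e^(−kτ)) = 1 / (1 − e^(−0.06930×7.50)) = 1 / (1 − 0.5947) = 2.467
Loading dose = maintenance dose × R = 666 × 2.467 ≈ 1640 mg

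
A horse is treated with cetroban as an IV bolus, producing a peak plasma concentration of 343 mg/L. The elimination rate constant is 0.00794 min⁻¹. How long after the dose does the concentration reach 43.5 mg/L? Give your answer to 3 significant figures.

260 minutes

C(t) = C₀ e^(−kt)  ⇒  t = ln(C₀/C) / k
t = ln(343/43.5) / 0.007940 = 2.065 / 0.007940 ≈ 260 minutes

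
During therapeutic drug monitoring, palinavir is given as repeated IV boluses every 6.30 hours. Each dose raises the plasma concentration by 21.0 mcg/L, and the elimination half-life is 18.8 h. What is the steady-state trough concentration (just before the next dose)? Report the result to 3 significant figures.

80.3 mcg/L

k = ln 2 / 18.8 = 0.03687 h⁻¹
Fraction remaining after one interval: e^(−kτ) = e^(−0.03687 × 6.30) = 0.7927
R = 1 / (1 − 0.7927) = 4.825
Css,max = 21.0 × 4.825 = 101.3 mcg/L
Css,min = Css,max × e^(−kτ) = 101.3 × 0.7927 ≈ 80.3 mcg/L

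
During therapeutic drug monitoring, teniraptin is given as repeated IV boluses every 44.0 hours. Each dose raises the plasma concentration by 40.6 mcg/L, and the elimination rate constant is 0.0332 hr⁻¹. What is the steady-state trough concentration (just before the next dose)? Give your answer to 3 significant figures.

Fraction remaining after one interval: e^(−kτ) = e^(−0.03320 × 44.0) = 0.2321
R = 1 / (1 − 0.2321) = 1.302
Css,max = 40.6 × 1.302 = 52.87 mcg/L
Css,min = Css,max × e^(−kτ) = 52.87 × 0.2321 ≈ 12.3 mcg/L

12.3 mcg/L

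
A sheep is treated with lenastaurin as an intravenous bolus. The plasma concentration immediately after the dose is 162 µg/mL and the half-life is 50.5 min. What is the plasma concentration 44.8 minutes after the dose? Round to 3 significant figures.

k = ln 2 / 50.5 = 0.01373 min⁻¹
44.8 min is 0.8871 half-lives, so C = 162 × (1/2)^0.8871 = 162 × 0.5407 ≈ 87.6 µg/mL

87.6 µg/mL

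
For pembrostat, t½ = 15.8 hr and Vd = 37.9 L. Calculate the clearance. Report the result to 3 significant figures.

1.66 L/hr

k = ln 2 / t½ = ln 2 / 15.8 = 0.04387 hr⁻¹
CL = k · V = 0.04387 × 37.9 ≈ 1.66 L/hr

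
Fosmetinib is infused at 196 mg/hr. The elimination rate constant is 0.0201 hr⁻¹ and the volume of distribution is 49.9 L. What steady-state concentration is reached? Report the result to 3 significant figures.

CL = k · V = 0.0201 × 49.9 = 1.003 L/hr
Css = rate / CL = 196 / 1.003 ≈ 195 mg/L

195 mg/L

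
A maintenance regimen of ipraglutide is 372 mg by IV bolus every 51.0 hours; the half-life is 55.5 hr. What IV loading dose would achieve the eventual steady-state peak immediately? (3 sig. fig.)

790 mg

k = ln 2 / 55.5 = 0.01249 hr⁻¹
Accumulation ratio R = 1 / (1 − e^(−kτ)) = 1 / (1 − e^(−0.01249×51.0)) = 1 / (1 − 0.5289) = 2.123
Loading dose = maintenance dose × R = 372 × 2.123 ≈ 790 mg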